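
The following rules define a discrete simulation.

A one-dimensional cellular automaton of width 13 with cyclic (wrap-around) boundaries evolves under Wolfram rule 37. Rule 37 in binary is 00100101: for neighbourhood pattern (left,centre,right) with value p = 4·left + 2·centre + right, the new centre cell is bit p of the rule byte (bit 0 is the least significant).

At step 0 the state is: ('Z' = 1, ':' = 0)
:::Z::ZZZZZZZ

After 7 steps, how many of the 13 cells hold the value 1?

7

k=0  :::Z::ZZZZZZZ
k=1  :Z:Z:::::::::
k=2  :ZZZ:ZZZZZZZZ
k=3  Z:::Z::::::::
k=4  Z:Z:Z:ZZZZZZ:
k=5  ZZZZZZ::::::Z
k=6  :::::::ZZZZ::
k=7  ZZZZZZ::::::Z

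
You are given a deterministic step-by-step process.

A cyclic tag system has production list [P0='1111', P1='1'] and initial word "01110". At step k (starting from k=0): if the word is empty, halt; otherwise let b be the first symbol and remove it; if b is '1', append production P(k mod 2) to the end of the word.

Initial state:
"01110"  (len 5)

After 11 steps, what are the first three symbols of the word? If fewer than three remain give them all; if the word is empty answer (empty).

111

[0] "01110"  (len 5)
[1] "1110"  (len 4)
[2] "1101"  (len 4)
[3] "1011111"  (len 7)
[4] "0111111"  (len 7)
[5] "111111"  (len 6)
[6] "111111"  (len 6)
[7] "111111111"  (len 9)
[8] "111111111"  (len 9)
[9] "111111111111"  (len 12)
[10] "111111111111"  (len 12)
[11] "111111111111111"  (len 15)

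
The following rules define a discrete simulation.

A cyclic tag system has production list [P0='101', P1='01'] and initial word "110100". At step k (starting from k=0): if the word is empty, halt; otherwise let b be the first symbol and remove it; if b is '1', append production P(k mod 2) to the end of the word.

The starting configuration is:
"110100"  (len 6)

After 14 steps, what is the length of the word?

0) "110100"  (len 6)
1) "10100101"  (len 8)
2) "010010101"  (len 9)
3) "10010101"  (len 8)
4) "001010101"  (len 9)
5) "01010101"  (len 8)
6) "1010101"  (len 7)
7) "010101101"  (len 9)
8) "10101101"  (len 8)
9) "0101101101"  (len 10)
10) "101101101"  (len 9)
11) "01101101101"  (len 11)
12) "1101101101"  (len 10)
13) "101101101101"  (len 12)
14) "0110110110101"  (len 13)

13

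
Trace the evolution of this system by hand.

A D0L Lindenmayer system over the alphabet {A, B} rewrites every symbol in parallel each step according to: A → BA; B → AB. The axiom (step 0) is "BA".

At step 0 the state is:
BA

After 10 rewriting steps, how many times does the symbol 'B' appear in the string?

1024

t=0: BA
t=1: ABBA
t=2: BAABABBA
t=3: ABBABAABBAABABBA
t=4: BAABABBAABBABAABABBABAABBAABABBA
t=5: ABBABAABBAABABBABAABABBAABBABAABBAABABBAABBABAABABBABAABBAABABBA
t=6: BAABABBAABBABAABABBABAABBAABABBAABBABAABBAABABBABAABABBAAB…ABBAABABBABAABABBAABBABAABBAABABBAABBABAABABBABAABBAABABBA  (len 128)
t=7: ABBABAABBAABABBABAABABBAABBABAABBAABABBAABBABAABABBABAABBA…ABBAABABBABAABABBAABBABAABBAABABBAABBABAABABBABAABBAABABBA  (len 256)
t=8: BAABABBAABBABAABABBABAABBAABABBAABBABAABBAABABBABAABABBAAB…ABBAABABBABAABABBAABBABAABBAABABBAABBABAABABBABAABBAABABBA  (len 512)
t=9: ABBABAABBAABABBABAABABBAABBABAABBAABABBAABBABAABABBABAABBA…ABBAABABBABAABABBAABBABAABBAABABBAABBABAABABBABAABBAABABBA  (len 1024)
t=10: BAABABBAABBABAABABBABAABBAABABBAABBABAABBAABABBABAABABBAAB…ABBAABABBABAABABBAABBABAABBAABABBAABBABAABABBABAABBAABABBA  (len 2048)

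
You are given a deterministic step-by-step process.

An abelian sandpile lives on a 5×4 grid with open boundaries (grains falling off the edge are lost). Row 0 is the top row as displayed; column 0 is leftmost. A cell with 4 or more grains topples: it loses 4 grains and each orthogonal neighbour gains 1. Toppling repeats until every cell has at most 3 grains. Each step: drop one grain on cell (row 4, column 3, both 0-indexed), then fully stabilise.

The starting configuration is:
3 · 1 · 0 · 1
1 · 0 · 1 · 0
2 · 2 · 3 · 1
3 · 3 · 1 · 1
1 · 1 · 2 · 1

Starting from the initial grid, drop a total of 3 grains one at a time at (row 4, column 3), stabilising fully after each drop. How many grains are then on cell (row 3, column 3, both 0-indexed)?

k=0  3 · 1 · 0 · 1
1 · 0 · 1 · 0
2 · 2 · 3 · 1
3 · 3 · 1 · 1
1 · 1 · 2 · 1
k=1  3 · 1 · 0 · 1
1 · 0 · 1 · 0
2 · 2 · 3 · 1
3 · 3 · 1 · 1
1 · 1 · 2 · 2
k=2  3 · 1 · 0 · 1
1 · 0 · 1 · 0
2 · 2 · 3 · 1
3 · 3 · 1 · 1
1 · 1 · 2 · 3
k=3  3 · 1 · 0 · 1
1 · 0 · 1 · 0
2 · 2 · 3 · 1
3 · 3 · 1 · 2
1 · 1 · 3 · 0

2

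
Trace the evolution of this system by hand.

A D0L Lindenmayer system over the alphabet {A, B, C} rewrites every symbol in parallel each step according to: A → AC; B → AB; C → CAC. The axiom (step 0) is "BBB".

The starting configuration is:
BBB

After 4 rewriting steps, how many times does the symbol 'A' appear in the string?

[0] BBB
[1] ABABAB
[2] ACABACABACAB
[3] ACCACACABACCACACABACCACACAB
[4] ACCACCACACCACACCACACABACCACCACACCACACCACACABACCACCACACCACACCACACAB

27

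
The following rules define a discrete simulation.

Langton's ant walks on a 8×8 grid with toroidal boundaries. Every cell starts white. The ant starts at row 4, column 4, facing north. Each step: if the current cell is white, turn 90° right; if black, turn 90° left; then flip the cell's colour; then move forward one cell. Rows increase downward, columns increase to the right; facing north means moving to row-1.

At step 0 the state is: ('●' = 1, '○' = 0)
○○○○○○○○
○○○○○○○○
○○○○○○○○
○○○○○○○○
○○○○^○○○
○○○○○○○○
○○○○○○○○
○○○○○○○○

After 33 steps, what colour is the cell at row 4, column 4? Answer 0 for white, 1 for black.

0

step 0: ○○○○○○○○
○○○○○○○○
○○○○○○○○
○○○○○○○○
○○○○^○○○
○○○○○○○○
○○○○○○○○
○○○○○○○○
step 1: ○○○○○○○○
○○○○○○○○
○○○○○○○○
○○○○○○○○
○○○○●>○○
○○○○○○○○
○○○○○○○○
○○○○○○○○
step 2: ○○○○○○○○
○○○○○○○○
○○○○○○○○
○○○○○○○○
○○○○●●○○
○○○○○v○○
○○○○○○○○
○○○○○○○○
step 3: ○○○○○○○○
○○○○○○○○
○○○○○○○○
○○○○○○○○
○○○○●●○○
○○○○<●○○
○○○○○○○○
○○○○○○○○
step 4: ○○○○○○○○
○○○○○○○○
○○○○○○○○
○○○○○○○○
○○○○^●○○
○○○○●●○○
○○○○○○○○
○○○○○○○○
step 5: ○○○○○○○○
○○○○○○○○
○○○○○○○○
○○○○○○○○
○○○<○●○○
○○○○●●○○
○○○○○○○○
○○○○○○○○
step 6: ○○○○○○○○
○○○○○○○○
○○○○○○○○
○○○^○○○○
○○○●○●○○
○○○○●●○○
○○○○○○○○
○○○○○○○○
step 7: ○○○○○○○○
○○○○○○○○
○○○○○○○○
○○○●>○○○
○○○●○●○○
○○○○●●○○
○○○○○○○○
○○○○○○○○
step 8: ○○○○○○○○
○○○○○○○○
○○○○○○○○
○○○●●○○○
○○○●v●○○
○○○○●●○○
○○○○○○○○
○○○○○○○○
step 9: ○○○○○○○○
○○○○○○○○
○○○○○○○○
○○○●●○○○
○○○<●●○○
○○○○●●○○
○○○○○○○○
○○○○○○○○
step 10: ○○○○○○○○
○○○○○○○○
○○○○○○○○
○○○●●○○○
○○○○●●○○
○○○v●●○○
○○○○○○○○
○○○○○○○○
step 11: ○○○○○○○○
○○○○○○○○
○○○○○○○○
○○○●●○○○
○○○○●●○○
○○<●●●○○
○○○○○○○○
○○○○○○○○
step 12: ○○○○○○○○
○○○○○○○○
○○○○○○○○
○○○●●○○○
○○^○●●○○
○○●●●●○○
○○○○○○○○
○○○○○○○○
step 13: ○○○○○○○○
○○○○○○○○
○○○○○○○○
○○○●●○○○
○○●>●●○○
○○●●●●○○
○○○○○○○○
○○○○○○○○
step 14: ○○○○○○○○
○○○○○○○○
○○○○○○○○
○○○●●○○○
○○●●●●○○
○○●v●●○○
○○○○○○○○
○○○○○○○○
step 15: ○○○○○○○○
○○○○○○○○
○○○○○○○○
○○○●●○○○
○○●●●●○○
○○●○>●○○
○○○○○○○○
○○○○○○○○
step 16: ○○○○○○○○
○○○○○○○○
○○○○○○○○
○○○●●○○○
○○●●^●○○
○○●○○●○○
○○○○○○○○
○○○○○○○○
step 17: ○○○○○○○○
○○○○○○○○
○○○○○○○○
○○○●●○○○
○○●<○●○○
○○●○○●○○
○○○○○○○○
○○○○○○○○
step 18: ○○○○○○○○
○○○○○○○○
○○○○○○○○
○○○●●○○○
○○●○○●○○
○○●v○●○○
○○○○○○○○
○○○○○○○○
step 19: ○○○○○○○○
○○○○○○○○
○○○○○○○○
○○○●●○○○
○○●○○●○○
○○<●○●○○
○○○○○○○○
○○○○○○○○
step 20: ○○○○○○○○
○○○○○○○○
○○○○○○○○
○○○●●○○○
○○●○○●○○
○○○●○●○○
○○v○○○○○
○○○○○○○○
step 21: ○○○○○○○○
○○○○○○○○
○○○○○○○○
○○○●●○○○
○○●○○●○○
○○○●○●○○
○<●○○○○○
○○○○○○○○
step 22: ○○○○○○○○
○○○○○○○○
○○○○○○○○
○○○●●○○○
○○●○○●○○
○^○●○●○○
○●●○○○○○
○○○○○○○○
step 23: ○○○○○○○○
○○○○○○○○
○○○○○○○○
○○○●●○○○
○○●○○●○○
○●>●○●○○
○●●○○○○○
○○○○○○○○
step 24: ○○○○○○○○
○○○○○○○○
○○○○○○○○
○○○●●○○○
○○●○○●○○
○●●●○●○○
○●v○○○○○
○○○○○○○○
step 25: ○○○○○○○○
○○○○○○○○
○○○○○○○○
○○○●●○○○
○○●○○●○○
○●●●○●○○
○●○>○○○○
○○○○○○○○
step 26: ○○○○○○○○
○○○○○○○○
○○○○○○○○
○○○●●○○○
○○●○○●○○
○●●●○●○○
○●○●○○○○
○○○v○○○○
step 27: ○○○○○○○○
○○○○○○○○
○○○○○○○○
○○○●●○○○
○○●○○●○○
○●●●○●○○
○●○●○○○○
○○<●○○○○
step 28: ○○○○○○○○
○○○○○○○○
○○○○○○○○
○○○●●○○○
○○●○○●○○
○●●●○●○○
○●^●○○○○
○○●●○○○○
step 29: ○○○○○○○○
○○○○○○○○
○○○○○○○○
○○○●●○○○
○○●○○●○○
○●●●○●○○
○●●>○○○○
○○●●○○○○
step 30: ○○○○○○○○
○○○○○○○○
○○○○○○○○
○○○●●○○○
○○●○○●○○
○●●^○●○○
○●●○○○○○
○○●●○○○○
step 31: ○○○○○○○○
○○○○○○○○
○○○○○○○○
○○○●●○○○
○○●○○●○○
○●<○○●○○
○●●○○○○○
○○●●○○○○
step 32: ○○○○○○○○
○○○○○○○○
○○○○○○○○
○○○●●○○○
○○●○○●○○
○●○○○●○○
○●v○○○○○
○○●●○○○○
step 33: ○○○○○○○○
○○○○○○○○
○○○○○○○○
○○○●●○○○
○○●○○●○○
○●○○○●○○
○●○>○○○○
○○●●○○○○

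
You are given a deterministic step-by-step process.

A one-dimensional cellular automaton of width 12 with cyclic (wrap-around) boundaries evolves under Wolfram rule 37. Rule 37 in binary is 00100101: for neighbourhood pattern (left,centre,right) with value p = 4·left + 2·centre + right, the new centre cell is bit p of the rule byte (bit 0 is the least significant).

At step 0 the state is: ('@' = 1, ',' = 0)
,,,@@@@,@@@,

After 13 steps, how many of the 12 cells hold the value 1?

3

0) ,,,@@@@,@@@,
1) @@,,,,,@,,,,
2) ,,,@@@,@,@@,
3) @@,,,,@@@,,,
4) ,,,@@,,,,,@,
5) @@,,,,@@@,@,
6) ,,,@@,,,,@@@
7) ,@,,,,@@,,,,
8) ,@,@@,,,,@@@
9) @@@,,,@@,,,,
10) ,,,,@,,,,@@,
11) @@@,@,@@,,,,
12) ,,,@@@,,,@@,
13) @@,,,,,@,,,,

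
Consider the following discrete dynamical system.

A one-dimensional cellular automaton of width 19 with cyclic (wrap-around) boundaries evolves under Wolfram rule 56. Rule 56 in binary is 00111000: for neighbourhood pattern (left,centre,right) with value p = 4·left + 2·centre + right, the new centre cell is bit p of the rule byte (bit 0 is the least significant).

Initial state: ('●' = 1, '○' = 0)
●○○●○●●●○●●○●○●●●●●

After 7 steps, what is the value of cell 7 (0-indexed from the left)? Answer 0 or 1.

1

gen 0: ●○○●○●●●○●●○●○●●●●●
gen 1: ○●○○●●○○●●○●○●●○○○○
gen 2: ○○●○●○●○●○●○●●○●○○○
gen 3: ○○○●○●○●○●○●●○●○●○○
gen 4: ○○○○●○●○●○●●○●○●○●○
gen 5: ○○○○○●○●○●●○●○●○●○●
gen 6: ●○○○○○●○●●○●○●○●○●○
gen 7: ○●○○○○○●●○●○●○●○●○●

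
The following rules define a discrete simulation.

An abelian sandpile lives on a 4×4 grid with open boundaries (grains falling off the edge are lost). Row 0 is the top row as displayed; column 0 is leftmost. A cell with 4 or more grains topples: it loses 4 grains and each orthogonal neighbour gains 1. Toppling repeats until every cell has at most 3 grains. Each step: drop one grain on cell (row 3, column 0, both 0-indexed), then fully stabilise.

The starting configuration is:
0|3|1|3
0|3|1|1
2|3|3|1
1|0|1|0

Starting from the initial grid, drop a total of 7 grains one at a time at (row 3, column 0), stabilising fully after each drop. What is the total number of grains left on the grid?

t=0: 0|3|1|3
0|3|1|1
2|3|3|1
1|0|1|0
t=1: 0|3|1|3
0|3|1|1
2|3|3|1
2|0|1|0
t=2: 0|3|1|3
0|3|1|1
2|3|3|1
3|0|1|0
t=3: 0|3|1|3
0|3|1|1
3|3|3|1
0|1|1|0
t=4: 0|3|1|3
0|3|1|1
3|3|3|1
1|1|1|0
t=5: 0|3|1|3
0|3|1|1
3|3|3|1
2|1|1|0
t=6: 0|3|1|3
0|3|1|1
3|3|3|1
3|1|1|0
t=7: 1|0|2|3
2|1|3|1
1|2|0|2
1|3|2|0

24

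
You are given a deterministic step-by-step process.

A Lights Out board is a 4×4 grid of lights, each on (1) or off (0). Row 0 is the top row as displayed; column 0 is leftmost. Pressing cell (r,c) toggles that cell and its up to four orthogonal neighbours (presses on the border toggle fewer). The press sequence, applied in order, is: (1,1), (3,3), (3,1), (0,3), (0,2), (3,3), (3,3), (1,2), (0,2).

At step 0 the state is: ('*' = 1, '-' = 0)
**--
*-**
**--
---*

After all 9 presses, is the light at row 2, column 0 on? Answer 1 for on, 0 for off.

t=0: **--
*-**
**--
---*
t=1: *---
-*-*
*---
---*
t=2: *---
-*-*
*--*
--*-
t=3: *---
-*-*
**-*
**--
t=4: *-**
-*--
**-*
**--
t=5: **--
-**-
**-*
**--
t=6: **--
-**-
**--
****
t=7: **--
-**-
**-*
**--
t=8: ***-
---*
****
**--
t=9: *--*
--**
****
**--

1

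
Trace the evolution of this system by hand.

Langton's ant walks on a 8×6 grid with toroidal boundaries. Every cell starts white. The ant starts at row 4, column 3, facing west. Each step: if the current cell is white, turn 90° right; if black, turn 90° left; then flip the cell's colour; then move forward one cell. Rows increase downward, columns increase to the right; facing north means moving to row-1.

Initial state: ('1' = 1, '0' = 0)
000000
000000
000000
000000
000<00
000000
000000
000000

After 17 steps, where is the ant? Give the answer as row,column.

0) 000000
000000
000000
000000
000<00
000000
000000
000000
1) 000000
000000
000000
000^00
000100
000000
000000
000000
2) 000000
000000
000000
0001>0
000100
000000
000000
000000
3) 000000
000000
000000
000110
0001v0
000000
000000
000000
4) 000000
000000
000000
000110
000<10
000000
000000
000000
5) 000000
000000
000000
000110
000010
000v00
000000
000000
6) 000000
000000
000000
000110
000010
00<100
000000
000000
7) 000000
000000
000000
000110
00^010
001100
000000
000000
8) 000000
000000
000000
000110
001>10
001100
000000
000000
9) 000000
000000
000000
000110
001110
001v00
000000
000000
10) 000000
000000
000000
000110
001110
0010>0
000000
000000
11) 000000
000000
000000
000110
001110
001010
0000v0
000000
12) 000000
000000
000000
000110
001110
001010
000<10
000000
13) 000000
000000
000000
000110
001110
001^10
000110
000000
14) 000000
000000
000000
000110
001110
0011>0
000110
000000
15) 000000
000000
000000
000110
0011^0
001100
000110
000000
16) 000000
000000
000000
000110
001<00
001100
000110
000000
17) 000000
000000
000000
000110
001000
001v00
000110
000000

5,3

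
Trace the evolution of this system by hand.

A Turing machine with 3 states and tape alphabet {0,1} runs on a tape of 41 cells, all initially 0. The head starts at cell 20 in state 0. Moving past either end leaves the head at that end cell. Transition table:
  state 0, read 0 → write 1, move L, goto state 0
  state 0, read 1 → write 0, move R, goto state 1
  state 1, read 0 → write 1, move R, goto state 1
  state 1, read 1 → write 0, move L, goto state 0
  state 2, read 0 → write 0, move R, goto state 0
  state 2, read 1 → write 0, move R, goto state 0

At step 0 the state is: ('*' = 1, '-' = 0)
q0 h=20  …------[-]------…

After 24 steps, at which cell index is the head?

0

t=0: q0 h=20  …------[-]------…
t=1: q0 h=19  …------[-]*-----…
t=2: q0 h=18  …------[-]**----…
t=3: q0 h=17  …------[-]***---…
t=4: q0 h=16  …------[-]****--…
t=5: q0 h=15  …------[-]*****-…
t=6: q0 h=14  …------[-]******…
t=7: q0 h=13  …------[-]******…
t=8: q0 h=12  …------[-]******…
t=9: q0 h=11  …------[-]******…
t=10: q0 h=10  …------[-]******…
t=11: q0 h= 9  …------[-]******…
t=12: q0 h= 8  …------[-]******…
t=13: q0 h= 7  …------[-]******…
t=14: q0 h= 6  |------[-]******…
t=15: q0 h= 5  |-----[-]******…
t=16: q0 h= 4  |----[-]******…
t=17: q0 h= 3  |---[-]******…
t=18: q0 h= 2  |--[-]******…
t=19: q0 h= 1  |-[-]******…
t=20: q0 h= 0  |[-]******…
t=21: q0 h= 0  |[*]******…
t=22: q1 h= 1  |-[*]******…
t=23: q0 h= 0  |[-]-*****…
t=24: q0 h= 0  |[*]-*****…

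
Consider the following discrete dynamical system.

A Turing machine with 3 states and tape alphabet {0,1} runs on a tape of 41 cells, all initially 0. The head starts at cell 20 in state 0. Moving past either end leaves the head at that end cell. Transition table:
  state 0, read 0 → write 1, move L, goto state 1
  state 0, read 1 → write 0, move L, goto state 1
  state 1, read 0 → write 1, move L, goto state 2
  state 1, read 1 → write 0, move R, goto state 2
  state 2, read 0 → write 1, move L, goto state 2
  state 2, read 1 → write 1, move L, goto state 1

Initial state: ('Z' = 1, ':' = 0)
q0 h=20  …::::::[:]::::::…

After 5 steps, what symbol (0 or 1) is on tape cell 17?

[0] q0 h=20  …::::::[:]::::::…
[1] q1 h=19  …::::::[:]Z:::::…
[2] q2 h=18  …::::::[:]ZZ::::…
[3] q2 h=17  …::::::[:]ZZZ:::…
[4] q2 h=16  …::::::[:]ZZZZ::…
[5] q2 h=15  …::::::[:]ZZZZZ:…

1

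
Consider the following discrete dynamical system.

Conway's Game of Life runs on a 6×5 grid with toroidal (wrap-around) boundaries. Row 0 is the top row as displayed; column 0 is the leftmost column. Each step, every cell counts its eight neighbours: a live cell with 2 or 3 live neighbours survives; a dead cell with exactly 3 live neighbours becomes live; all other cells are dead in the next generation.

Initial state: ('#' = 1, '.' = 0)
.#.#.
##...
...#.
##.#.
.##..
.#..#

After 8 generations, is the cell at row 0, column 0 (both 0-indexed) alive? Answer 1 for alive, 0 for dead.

1

step 0: .#.#.
##...
...#.
##.#.
.##..
.#..#
step 1: .#..#
##..#
.....
##.##
...##
.#.#.
step 2: .#.##
.#..#
..##.
#.##.
.#...
...#.
step 3: ...##
.#..#
#....
...##
.#.##
#..##
step 4: ..#..
...##
#..#.
..##.
.....
.....
step 5: ...#.
..###
.....
..###
.....
.....
step 6: ..###
..###
.....
...#.
...#.
.....
step 7: ..#.#
..#.#
..#.#
.....
.....
..#.#
step 8: ###.#
###.#
.....
.....
.....
.....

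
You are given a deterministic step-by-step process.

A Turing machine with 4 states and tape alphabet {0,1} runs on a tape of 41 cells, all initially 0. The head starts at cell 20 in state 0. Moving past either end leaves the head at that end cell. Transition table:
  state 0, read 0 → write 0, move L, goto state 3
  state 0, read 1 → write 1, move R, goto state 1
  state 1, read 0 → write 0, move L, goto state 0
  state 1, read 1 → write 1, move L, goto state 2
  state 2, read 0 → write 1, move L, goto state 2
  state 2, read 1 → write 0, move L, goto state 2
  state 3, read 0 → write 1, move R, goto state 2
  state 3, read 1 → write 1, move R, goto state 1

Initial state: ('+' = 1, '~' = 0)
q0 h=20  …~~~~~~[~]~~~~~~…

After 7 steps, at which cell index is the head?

t=0: q0 h=20  …~~~~~~[~]~~~~~~…
t=1: q3 h=19  …~~~~~~[~]~~~~~~…
t=2: q2 h=20  …~~~~~+[~]~~~~~~…
t=3: q2 h=19  …~~~~~~[+]+~~~~~…
t=4: q2 h=18  …~~~~~~[~]~+~~~~…
t=5: q2 h=17  …~~~~~~[~]+~+~~~…
t=6: q2 h=16  …~~~~~~[~]++~+~~…
t=7: q2 h=15  …~~~~~~[~]+++~+~…

15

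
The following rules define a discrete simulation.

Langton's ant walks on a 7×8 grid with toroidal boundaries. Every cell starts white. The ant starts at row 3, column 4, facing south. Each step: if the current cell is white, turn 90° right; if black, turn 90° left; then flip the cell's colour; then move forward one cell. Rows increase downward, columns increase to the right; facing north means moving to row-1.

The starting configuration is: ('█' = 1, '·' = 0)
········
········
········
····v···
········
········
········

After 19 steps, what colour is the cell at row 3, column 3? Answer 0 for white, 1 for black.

t=0: ········
········
········
····v···
········
········
········
t=1: ········
········
········
···<█···
········
········
········
t=2: ········
········
···^····
···██···
········
········
········
t=3: ········
········
···█>···
···██···
········
········
········
t=4: ········
········
···██···
···█v···
········
········
········
t=5: ········
········
···██···
···█·>··
········
········
········
t=6: ········
········
···██···
···█·█··
·····v··
········
········
t=7: ········
········
···██···
···█·█··
····<█··
········
········
t=8: ········
········
···██···
···█^█··
····██··
········
········
t=9: ········
········
···██···
···██>··
····██··
········
········
t=10: ········
········
···██^··
···██···
····██··
········
········
t=11: ········
········
···███>·
···██···
····██··
········
········
t=12: ········
········
···████·
···██·v·
····██··
········
········
t=13: ········
········
···████·
···██<█·
····██··
········
········
t=14: ········
········
···██^█·
···████·
····██··
········
········
t=15: ········
········
···█<·█·
···████·
····██··
········
········
t=16: ········
········
···█··█·
···█v██·
····██··
········
········
t=17: ········
········
···█··█·
···█·>█·
····██··
········
········
t=18: ········
········
···█·^█·
···█··█·
····██··
········
········
t=19: ········
········
···█·█>·
···█··█·
····██··
········
········

1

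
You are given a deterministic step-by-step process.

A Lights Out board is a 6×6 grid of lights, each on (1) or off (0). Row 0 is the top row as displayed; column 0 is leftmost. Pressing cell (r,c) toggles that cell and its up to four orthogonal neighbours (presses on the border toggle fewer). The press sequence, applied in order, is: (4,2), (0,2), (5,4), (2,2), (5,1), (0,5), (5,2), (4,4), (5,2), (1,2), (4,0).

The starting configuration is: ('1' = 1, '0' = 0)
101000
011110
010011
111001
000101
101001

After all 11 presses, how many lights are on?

0) 101000
011110
010011
111001
000101
101001
1) 101000
011110
010011
110001
011001
100001
2) 110100
010110
010011
110001
011001
100001
3) 110100
010110
010011
110001
011011
100110
4) 110100
011110
001111
111001
011011
100110
5) 110100
011110
001111
111001
001011
011110
6) 110111
011111
001111
111001
001011
011110
7) 110111
011111
001111
111001
000011
000010
8) 110111
011111
001111
111011
000100
000000
9) 110111
011111
001111
111011
001100
011100
10) 111111
000011
000111
111011
001100
011100
11) 111111
000011
000111
011011
111100
111100

23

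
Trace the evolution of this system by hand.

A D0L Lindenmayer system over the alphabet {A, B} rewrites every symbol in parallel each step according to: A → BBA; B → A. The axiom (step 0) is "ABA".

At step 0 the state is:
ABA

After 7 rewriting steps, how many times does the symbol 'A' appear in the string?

213

k=0  ABA
k=1  BBAABBA
k=2  AABBABBAAABBA
k=3  BBABBAAABBAAABBABBABBAAABBA
k=4  AABBAAABBABBABBAAABBABBABBAAABBAAABBAAABBABBABBAAABBA
k=5  BBABBAAABBABBABBAAABBAAABBAAABBABBABBAAABBAAABBAAABBABBABBAAABBABBABBAAABBABBABBAAABBAAABBAAABBABBABBAAABBA
k=6  AABBAAABBABBABBAAABBAAABBAAABBABBABBAAABBABBABBAAABBABBABB…ABBABBABBAAABBABBABBAAABBABBABBAAABBAAABBAAABBABBABBAAABBA  (len 213)
k=7  BBABBAAABBABBABBAAABBAAABBAAABBABBABBAAABBABBABBAAABBABBAB…ABBABBABBAAABBABBABBAAABBABBABBAAABBAAABBAAABBABBABBAAABBA  (len 427)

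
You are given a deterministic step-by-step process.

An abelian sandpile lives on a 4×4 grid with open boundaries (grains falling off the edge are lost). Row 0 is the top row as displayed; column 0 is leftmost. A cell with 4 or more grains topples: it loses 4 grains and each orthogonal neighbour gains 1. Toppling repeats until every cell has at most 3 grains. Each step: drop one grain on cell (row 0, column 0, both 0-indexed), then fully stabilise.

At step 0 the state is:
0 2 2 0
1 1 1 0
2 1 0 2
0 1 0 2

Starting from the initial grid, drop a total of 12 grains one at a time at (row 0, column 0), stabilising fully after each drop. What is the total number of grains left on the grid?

19

k=0  0 2 2 0
1 1 1 0
2 1 0 2
0 1 0 2
k=1  1 2 2 0
1 1 1 0
2 1 0 2
0 1 0 2
k=2  2 2 2 0
1 1 1 0
2 1 0 2
0 1 0 2
k=3  3 2 2 0
1 1 1 0
2 1 0 2
0 1 0 2
k=4  0 3 2 0
2 1 1 0
2 1 0 2
0 1 0 2
k=5  1 3 2 0
2 1 1 0
2 1 0 2
0 1 0 2
k=6  2 3 2 0
2 1 1 0
2 1 0 2
0 1 0 2
k=7  3 3 2 0
2 1 1 0
2 1 0 2
0 1 0 2
k=8  1 0 3 0
3 2 1 0
2 1 0 2
0 1 0 2
k=9  2 0 3 0
3 2 1 0
2 1 0 2
0 1 0 2
k=10  3 0 3 0
3 2 1 0
2 1 0 2
0 1 0 2
k=11  1 1 3 0
0 3 1 0
3 1 0 2
0 1 0 2
k=12  2 1 3 0
0 3 1 0
3 1 0 2
0 1 0 2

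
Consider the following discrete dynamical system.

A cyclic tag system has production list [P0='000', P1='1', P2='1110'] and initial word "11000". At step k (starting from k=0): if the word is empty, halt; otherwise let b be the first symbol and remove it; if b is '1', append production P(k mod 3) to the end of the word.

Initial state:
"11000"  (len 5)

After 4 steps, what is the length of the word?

0) "11000"  (len 5)
1) "1000000"  (len 7)
2) "0000001"  (len 7)
3) "000001"  (len 6)
4) "00001"  (len 5)

5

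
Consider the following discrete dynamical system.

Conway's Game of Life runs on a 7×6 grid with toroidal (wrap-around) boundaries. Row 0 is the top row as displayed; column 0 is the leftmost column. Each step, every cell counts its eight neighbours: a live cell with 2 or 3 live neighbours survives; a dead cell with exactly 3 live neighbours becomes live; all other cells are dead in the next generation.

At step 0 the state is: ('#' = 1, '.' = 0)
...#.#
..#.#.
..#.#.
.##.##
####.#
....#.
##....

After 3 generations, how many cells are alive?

1

gen 0: ...#.#
..#.#.
..#.#.
.##.##
####.#
....#.
##....
gen 1: ######
..#.##
..#.#.
......
......
...##.
#...##
gen 2: ..#...
......
....##
......
......
...##.
......
gen 3: ......
......
......
......
......
......
...#..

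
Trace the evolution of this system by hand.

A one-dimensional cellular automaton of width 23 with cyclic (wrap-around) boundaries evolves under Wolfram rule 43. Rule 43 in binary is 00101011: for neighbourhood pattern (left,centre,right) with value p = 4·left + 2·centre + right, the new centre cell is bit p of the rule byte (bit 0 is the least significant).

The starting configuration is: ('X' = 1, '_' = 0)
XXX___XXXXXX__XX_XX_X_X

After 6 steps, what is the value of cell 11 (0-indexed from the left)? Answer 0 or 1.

0

gen 0: XXX___XXXXXX__XX_XX_X_X
gen 1: ____XXX______XX_XX_X_XX
gen 2: _XXXX___XXXXXX_XX_X_XX_
gen 3: XX____XXX_____XX_X_XX__
gen 4: X__XXXX___XXXXX_X_XX__X
gen 5: __XX____XXX____X_XX__XX
gen 6: _XX__XXXX___XXX_XX__XX_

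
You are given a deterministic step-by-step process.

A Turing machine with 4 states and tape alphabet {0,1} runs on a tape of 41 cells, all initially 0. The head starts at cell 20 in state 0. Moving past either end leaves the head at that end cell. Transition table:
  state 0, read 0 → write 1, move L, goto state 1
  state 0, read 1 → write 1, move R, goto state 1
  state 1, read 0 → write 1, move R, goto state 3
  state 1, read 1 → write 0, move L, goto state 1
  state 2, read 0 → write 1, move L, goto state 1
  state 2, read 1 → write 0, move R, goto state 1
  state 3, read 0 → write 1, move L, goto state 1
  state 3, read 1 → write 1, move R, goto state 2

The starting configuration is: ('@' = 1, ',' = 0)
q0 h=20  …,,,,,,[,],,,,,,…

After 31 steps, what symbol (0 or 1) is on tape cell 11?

k=0  q0 h=20  …,,,,,,[,],,,,,,…
k=1  q1 h=19  …,,,,,,[,]@,,,,,…
k=2  q3 h=20  …,,,,,@[@],,,,,,…
k=3  q2 h=21  …,,,,@@[,],,,,,,…
k=4  q1 h=20  …,,,,,@[@]@,,,,,…
k=5  q1 h=19  …,,,,,,[@],@,,,,…
k=6  q1 h=18  …,,,,,,[,],,@,,,…
k=7  q3 h=19  …,,,,,@[,],@,,,,…
k=8  q1 h=18  …,,,,,,[@]@,@,,,…
k=9  q1 h=17  …,,,,,,[,],@,@,,…
k=10  q3 h=18  …,,,,,@[,]@,@,,,…
k=11  q1 h=17  …,,,,,,[@]@@,@,,…
k=12  q1 h=16  …,,,,,,[,],@@,@,…
k=13  q3 h=17  …,,,,,@[,]@@,@,,…
k=14  q1 h=16  …,,,,,,[@]@@@,@,…
k=15  q1 h=15  …,,,,,,[,],@@@,@…
k=16  q3 h=16  …,,,,,@[,]@@@,@,…
k=17  q1 h=15  …,,,,,,[@]@@@@,@…
k=18  q1 h=14  …,,,,,,[,],@@@@,…
k=19  q3 h=15  …,,,,,@[,]@@@@,@…
k=20  q1 h=14  …,,,,,,[@]@@@@@,…
k=21  q1 h=13  …,,,,,,[,],@@@@@…
k=22  q3 h=14  …,,,,,@[,]@@@@@,…
k=23  q1 h=13  …,,,,,,[@]@@@@@@…
k=24  q1 h=12  …,,,,,,[,],@@@@@…
k=25  q3 h=13  …,,,,,@[,]@@@@@@…
k=26  q1 h=12  …,,,,,,[@]@@@@@@…
k=27  q1 h=11  …,,,,,,[,],@@@@@…
k=28  q3 h=12  …,,,,,@[,]@@@@@@…
k=29  q1 h=11  …,,,,,,[@]@@@@@@…
k=30  q1 h=10  …,,,,,,[,],@@@@@…
k=31  q3 h=11  …,,,,,@[,]@@@@@@…

0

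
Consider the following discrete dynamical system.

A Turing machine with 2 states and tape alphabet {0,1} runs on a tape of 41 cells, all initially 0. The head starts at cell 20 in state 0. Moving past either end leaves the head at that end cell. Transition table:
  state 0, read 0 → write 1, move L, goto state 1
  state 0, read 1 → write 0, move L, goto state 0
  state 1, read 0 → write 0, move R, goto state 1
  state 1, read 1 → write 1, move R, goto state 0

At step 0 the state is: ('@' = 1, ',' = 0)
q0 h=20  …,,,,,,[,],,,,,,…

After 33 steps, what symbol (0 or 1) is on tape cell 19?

t=0: q0 h=20  …,,,,,,[,],,,,,,…
t=1: q1 h=19  …,,,,,,[,]@,,,,,…
t=2: q1 h=20  …,,,,,,[@],,,,,,…
t=3: q0 h=21  …,,,,,@[,],,,,,,…
t=4: q1 h=20  …,,,,,,[@]@,,,,,…
t=5: q0 h=21  …,,,,,@[@],,,,,,…
t=6: q0 h=20  …,,,,,,[@],,,,,,…
t=7: q0 h=19  …,,,,,,[,],,,,,,…
t=8: q1 h=18  …,,,,,,[,]@,,,,,…
t=9: q1 h=19  …,,,,,,[@],,,,,,…
t=10: q0 h=20  …,,,,,@[,],,,,,,…
t=11: q1 h=19  …,,,,,,[@]@,,,,,…
t=12: q0 h=20  …,,,,,@[@],,,,,,…
t=13: q0 h=19  …,,,,,,[@],,,,,,…
t=14: q0 h=18  …,,,,,,[,],,,,,,…
t=15: q1 h=17  …,,,,,,[,]@,,,,,…
t=16: q1 h=18  …,,,,,,[@],,,,,,…
t=17: q0 h=19  …,,,,,@[,],,,,,,…
t=18: q1 h=18  …,,,,,,[@]@,,,,,…
t=19: q0 h=19  …,,,,,@[@],,,,,,…
t=20: q0 h=18  …,,,,,,[@],,,,,,…
t=21: q0 h=17  …,,,,,,[,],,,,,,…
t=22: q1 h=16  …,,,,,,[,]@,,,,,…
t=23: q1 h=17  …,,,,,,[@],,,,,,…
t=24: q0 h=18  …,,,,,@[,],,,,,,…
t=25: q1 h=17  …,,,,,,[@]@,,,,,…
t=26: q0 h=18  …,,,,,@[@],,,,,,…
t=27: q0 h=17  …,,,,,,[@],,,,,,…
t=28: q0 h=16  …,,,,,,[,],,,,,,…
t=29: q1 h=15  …,,,,,,[,]@,,,,,…
t=30: q1 h=16  …,,,,,,[@],,,,,,…
t=31: q0 h=17  …,,,,,@[,],,,,,,…
t=32: q1 h=16  …,,,,,,[@]@,,,,,…
t=33: q0 h=17  …,,,,,@[@],,,,,,…

0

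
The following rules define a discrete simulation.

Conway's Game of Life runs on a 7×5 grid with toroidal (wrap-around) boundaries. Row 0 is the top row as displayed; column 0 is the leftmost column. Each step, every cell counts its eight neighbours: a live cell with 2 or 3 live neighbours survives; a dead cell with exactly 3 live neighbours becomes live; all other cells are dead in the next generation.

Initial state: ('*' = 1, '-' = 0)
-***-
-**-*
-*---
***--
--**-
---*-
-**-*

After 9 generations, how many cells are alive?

1

gen 0: -***-
-**-*
-*---
***--
--**-
---*-
-**-*
gen 1: ----*
-----
---*-
*--*-
---**
-*--*
**--*
gen 2: ----*
-----
----*
--**-
--**-
-**--
-*-**
gen 3: *--**
-----
---*-
--*-*
-----
**--*
-*-**
gen 4: *-**-
---*-
---*-
---*-
-*-**
-****
-*---
gen 5: -****
---*-
--***
---*-
-*---
-*--*
-----
gen 6: --***
**---
--*-*
---**
*-*--
*----
-*--*
gen 7: --***
**---
-**-*
***-*
**-*-
*---*
-**-*
gen 8: ----*
-----
----*
-----
---*-
-----
-**--
gen 9: -----
-----
-----
-----
-----
--*--
-----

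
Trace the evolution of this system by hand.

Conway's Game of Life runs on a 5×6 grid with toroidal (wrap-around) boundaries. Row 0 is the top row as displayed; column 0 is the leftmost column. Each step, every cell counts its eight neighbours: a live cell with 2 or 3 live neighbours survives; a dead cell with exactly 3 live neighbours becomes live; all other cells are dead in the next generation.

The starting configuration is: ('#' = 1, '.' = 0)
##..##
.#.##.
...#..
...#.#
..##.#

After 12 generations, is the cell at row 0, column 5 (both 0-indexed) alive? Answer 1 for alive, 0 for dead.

gen 0: ##..##
.#.##.
...#..
...#.#
..##.#
gen 1: .#....
.#.#..
...#..
...#..
.###..
gen 2: ##.#..
......
...##.
...##.
.#.#..
gen 3: ##....
..###.
...##.
......
##.#..
gen 4: #...##
.##.##
..#.#.
..###.
###...
gen 5: ....#.
.##...
......
....##
#.#...
gen 6: ..##..
......
......
.....#
...##.
gen 7: ..###.
......
......
....#.
..###.
gen 8: ..#.#.
...#..
......
....#.
..#..#
gen 9: ..#.#.
...#..
......
......
....##
gen 10: ....##
...#..
......
......
...###
gen 11: .....#
....#.
......
....#.
...#.#
gen 12: .....#
......
......
....#.
.....#

1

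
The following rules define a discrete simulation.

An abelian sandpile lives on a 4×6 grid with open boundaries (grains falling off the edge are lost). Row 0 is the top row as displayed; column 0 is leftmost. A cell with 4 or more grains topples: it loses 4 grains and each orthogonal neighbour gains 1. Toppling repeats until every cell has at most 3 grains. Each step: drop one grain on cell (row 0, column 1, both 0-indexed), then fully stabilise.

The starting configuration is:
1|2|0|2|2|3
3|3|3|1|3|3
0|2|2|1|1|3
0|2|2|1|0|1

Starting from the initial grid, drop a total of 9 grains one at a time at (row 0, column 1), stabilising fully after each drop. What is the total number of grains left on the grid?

gen 0: 1|2|0|2|2|3
3|3|3|1|3|3
0|2|2|1|1|3
0|2|2|1|0|1
gen 1: 1|3|0|2|2|3
3|3|3|1|3|3
0|2|2|1|1|3
0|2|2|1|0|1
gen 2: 3|1|2|2|2|3
0|2|0|2|3|3
1|3|3|1|1|3
0|2|2|1|0|1
gen 3: 3|2|2|2|2|3
0|2|0|2|3|3
1|3|3|1|1|3
0|2|2|1|0|1
gen 4: 3|3|2|2|2|3
0|2|0|2|3|3
1|3|3|1|1|3
0|2|2|1|0|1
gen 5: 0|1|3|2|2|3
1|3|0|2|3|3
1|3|3|1|1|3
0|2|2|1|0|1
gen 6: 0|2|3|2|2|3
1|3|0|2|3|3
1|3|3|1|1|3
0|2|2|1|0|1
gen 7: 0|3|3|2|2|3
1|3|0|2|3|3
1|3|3|1|1|3
0|2|2|1|0|1
gen 8: 1|2|0|3|2|3
2|1|3|2|3|3
2|1|0|2|1|3
0|3|3|1|0|1
gen 9: 1|3|0|3|2|3
2|1|3|2|3|3
2|1|0|2|1|3
0|3|3|1|0|1

43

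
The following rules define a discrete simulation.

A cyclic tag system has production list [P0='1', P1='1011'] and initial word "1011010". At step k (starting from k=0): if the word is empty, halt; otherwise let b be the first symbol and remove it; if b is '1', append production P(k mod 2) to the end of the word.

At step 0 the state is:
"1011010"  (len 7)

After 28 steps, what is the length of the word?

gen 0: "1011010"  (len 7)
gen 1: "0110101"  (len 7)
gen 2: "110101"  (len 6)
gen 3: "101011"  (len 6)
gen 4: "010111011"  (len 9)
gen 5: "10111011"  (len 8)
gen 6: "01110111011"  (len 11)
gen 7: "1110111011"  (len 10)
gen 8: "1101110111011"  (len 13)
gen 9: "1011101110111"  (len 13)
gen 10: "0111011101111011"  (len 16)
gen 11: "111011101111011"  (len 15)
gen 12: "110111011110111011"  (len 18)
gen 13: "101110111101110111"  (len 18)
gen 14: "011101111011101111011"  (len 21)
gen 15: "11101111011101111011"  (len 20)
gen 16: "11011110111011110111011"  (len 23)
gen 17: "10111101110111101110111"  (len 23)
gen 18: "01111011101111011101111011"  (len 26)
gen 19: "1111011101111011101111011"  (len 25)
gen 20: "1110111011110111011110111011"  (len 28)
gen 21: "1101110111101110111101110111"  (len 28)
gen 22: "1011101111011101111011101111011"  (len 31)
gen 23: "0111011110111011110111011110111"  (len 31)
gen 24: "111011110111011110111011110111"  (len 30)
gen 25: "110111101110111101110111101111"  (len 30)
gen 26: "101111011101111011101111011111011"  (len 33)
gen 27: "011110111011110111011110111110111"  (len 33)
gen 28: "11110111011110111011110111110111"  (len 32)

32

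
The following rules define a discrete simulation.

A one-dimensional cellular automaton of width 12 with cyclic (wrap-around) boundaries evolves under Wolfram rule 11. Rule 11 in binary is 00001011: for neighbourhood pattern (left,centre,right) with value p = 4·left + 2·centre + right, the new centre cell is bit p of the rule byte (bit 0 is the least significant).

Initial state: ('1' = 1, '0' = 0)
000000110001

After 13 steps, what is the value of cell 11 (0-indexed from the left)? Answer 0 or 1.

0

step 0: 000000110001
step 1: 011111100110
step 2: 110000001100
step 3: 100111111001
step 4: 001100000011
step 5: 011001111110
step 6: 110011000000
step 7: 100110011111
step 8: 001100110000
step 9: 111001100111
step 10: 000011001100
step 11: 111110011001
step 12: 000000110011
step 13: 011111100110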